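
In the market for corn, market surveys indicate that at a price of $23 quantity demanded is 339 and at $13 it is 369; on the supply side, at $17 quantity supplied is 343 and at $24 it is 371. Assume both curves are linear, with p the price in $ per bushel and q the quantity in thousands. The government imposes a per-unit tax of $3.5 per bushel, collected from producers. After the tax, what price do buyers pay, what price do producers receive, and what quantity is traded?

Demand slope: (369 − 339)/(13 − 23) = -3, so qd = 408 − 3p.
Supply slope: (371 − 343)/(24 − 17) = 4, so qs = 4p + 275.
Without the tax, 408 − 3p = 4p + 275 gives 7p = 133, so p* = $19 and q* = 351.
With the tax collected from producers, supply shifts: qs = 4(p − 3.5) + 275.
New equilibrium: buyers pay $21, producers receive $17.5, q = 345. (Wedge: pb − ps = 3.5.)
The less price-elastic side of the market bears the larger share of a per-unit tax.

Buyers pay $21; producers receive $17.5; quantity = 345.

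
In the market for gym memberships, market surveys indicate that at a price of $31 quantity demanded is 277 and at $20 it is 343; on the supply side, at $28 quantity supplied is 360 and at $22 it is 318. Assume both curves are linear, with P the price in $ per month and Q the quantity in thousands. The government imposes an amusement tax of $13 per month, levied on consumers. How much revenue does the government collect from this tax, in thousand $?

Tax revenue = $3679 thousand.

Demand slope: (343 − 277)/(20 − 31) = -6, so Qd = 463 − 6P.
Supply slope: (318 − 360)/(22 − 28) = 7, so Qs = 7P + 164.
Without the tax, 463 − 6P = 7P + 164 gives 13P = 299, so P* = $23 and Q* = 325.
With the tax collected from consumers, demand (in seller-price terms) shifts: Qd = 463 − 6(P + 13).
New equilibrium: consumers pay $30, producers receive $17, Q = 283. (Wedge: Pb − Ps = 13.)
Revenue = t · Q = 13 · 283 = $3679.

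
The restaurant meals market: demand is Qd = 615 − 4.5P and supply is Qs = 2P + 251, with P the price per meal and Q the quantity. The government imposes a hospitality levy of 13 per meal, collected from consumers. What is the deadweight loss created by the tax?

Before the tax: set 615 − 4.5P = 2P + 251 → P* = 56, Q* = 363.
With the tax collected from consumers, demand (in seller-price terms) shifts: Qd = 615 − 4.5(P + 13).
Solving gives Q = 345 with consumers paying 60 and suppliers receiving 47 (the 13 wedge).
Quantity falls by |ΔQ| = |363 − 345| = 18.
DWL = ½ · t · |ΔQ| = ½ · 13 · 18 = 117.

Deadweight loss = 117.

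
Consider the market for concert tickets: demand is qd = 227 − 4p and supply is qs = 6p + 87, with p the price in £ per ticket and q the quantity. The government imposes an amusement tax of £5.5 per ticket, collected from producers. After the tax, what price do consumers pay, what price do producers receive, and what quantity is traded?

Consumers pay £17.3; producers receive £11.8; quantity = 157.8.

Before the tax: set 227 − 4p = 6p + 87 → p* = £14, q* = 171.
With the tax collected from producers, supply shifts: qs = 6(p − 5.5) + 87.
Solving gives q = 157.8 with consumers paying £17.3 and producers receiving £11.8 (the £5.5 wedge).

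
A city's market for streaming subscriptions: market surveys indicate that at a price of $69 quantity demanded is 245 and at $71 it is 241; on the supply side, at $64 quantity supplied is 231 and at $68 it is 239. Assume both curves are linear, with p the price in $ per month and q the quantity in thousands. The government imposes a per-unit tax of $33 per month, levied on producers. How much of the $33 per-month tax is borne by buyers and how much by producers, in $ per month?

Buyers bear $16.5 per month; producers bear $16.5 per month.

Demand slope: (241 − 245)/(71 − 69) = -2, so qd = 383 − 2p.
Supply slope: (239 − 231)/(68 − 64) = 2, so qs = 2p + 103.
Without the tax, 383 − 2p = 2p + 103 gives 4p = 280, so p* = $70 and q* = 243.
With the tax collected from producers, supply shifts: qs = 2(p − 33) + 103.
Solving gives q = 210 with buyers paying $86.5 and producers receiving $53.5 (the $33 wedge).
Burden on buyers: $16.5; on producers: $16.5. (They sum to $33.)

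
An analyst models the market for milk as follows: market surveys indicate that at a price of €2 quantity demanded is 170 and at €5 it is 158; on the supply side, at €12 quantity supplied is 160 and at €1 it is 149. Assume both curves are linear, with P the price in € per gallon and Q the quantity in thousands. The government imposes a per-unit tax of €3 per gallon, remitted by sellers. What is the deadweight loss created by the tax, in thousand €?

Demand slope: (158 − 170)/(5 − 2) = -4, so Qd = 178 − 4P.
Supply slope: (149 − 160)/(1 − 12) = 1, so Qs = P + 148.
Before the tax: set 178 − 4P = P + 148 → P* = €6, Q* = 154.
With the tax collected from sellers, supply shifts: Qs = (P − 3) + 148.
New equilibrium: buyers pay €6.6, sellers receive €3.6, Q = 151.6. (Wedge: Pb − Ps = 3.)
Quantity falls by |ΔQ| = |154 − 151.6| = 2.4.
DWL = ½ · t · |ΔQ| = ½ · 3 · 2.4 = €3.6.

Deadweight loss = €3.6 thousand.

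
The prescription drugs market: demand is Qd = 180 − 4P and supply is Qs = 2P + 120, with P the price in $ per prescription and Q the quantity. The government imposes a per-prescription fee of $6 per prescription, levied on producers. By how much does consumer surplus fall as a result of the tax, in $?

Consumer surplus falls by $272.

Before the tax: set 180 − 4P = 2P + 120 → P* = $10, Q* = 140.
With the tax collected from producers, supply shifts: Qs = 2(P − 6) + 120.
New equilibrium: buyers pay $12, producers receive $6, Q = 132. (Wedge: Pb − Ps = 6.)
ΔCS is the trapezoid between Q = 132 and Q = 140 of height $2: ½ · (140 + 132) · 2 = $272.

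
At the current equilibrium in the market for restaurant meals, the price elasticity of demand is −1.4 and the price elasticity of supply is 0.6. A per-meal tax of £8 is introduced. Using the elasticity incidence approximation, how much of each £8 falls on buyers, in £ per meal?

Incidence ratio: buyers' share ≈ εs / (εs + |εd|) = 0.6 / (0.6 + 1.4) = 0.3.
So buyers bear ≈ 0.3 × £8 = £2.4; suppliers bear £5.6.

Buyers bear ≈ £2.4 per meal.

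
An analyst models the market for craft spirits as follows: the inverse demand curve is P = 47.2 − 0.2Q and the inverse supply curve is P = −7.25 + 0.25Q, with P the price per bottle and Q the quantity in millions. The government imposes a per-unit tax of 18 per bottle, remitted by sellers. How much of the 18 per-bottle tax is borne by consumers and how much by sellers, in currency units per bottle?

Consumers bear 8 per bottle; sellers bear 10 per bottle.

Inverting to Q(P) form: Qd = 236 − 5P; Qs = 4P + 29.
Before the tax: set 236 − 5P = 4P + 29 → P* = 23, Q* = 121.
With the tax collected from sellers, supply shifts: Qs = 4(P − 18) + 29.
Solving gives Q = 81 with consumers paying 31 and sellers receiving 13 (the 18 wedge).
Burden on consumers: 8; on sellers: 10. (They sum to 18.)
The less price-elastic side of the market bears the larger share of a per-unit tax.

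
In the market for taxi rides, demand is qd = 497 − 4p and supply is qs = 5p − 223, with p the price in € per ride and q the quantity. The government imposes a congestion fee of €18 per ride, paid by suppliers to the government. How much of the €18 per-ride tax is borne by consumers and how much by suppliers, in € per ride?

Without the tax, 497 − 4p = 5p − 223 gives 9p = 720, so p* = €80 and q* = 177.
With the tax collected from suppliers, supply shifts: qs = 5(p − 18) − 223.
New equilibrium: consumers pay €90, suppliers receive €72, q = 137. (Wedge: pb − ps = 18.)
Burden on consumers: €10; on suppliers: €8. (They sum to €18.)

Consumers bear €10 per ride; suppliers bear €8 per ride.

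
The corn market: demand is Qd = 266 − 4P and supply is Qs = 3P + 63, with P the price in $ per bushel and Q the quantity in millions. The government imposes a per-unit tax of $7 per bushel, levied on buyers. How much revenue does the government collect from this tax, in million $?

Without the tax, 266 − 4P = 3P + 63 gives 7P = 203, so P* = $29 and Q* = 150.
With the tax collected from buyers, demand (in seller-price terms) shifts: Qd = 266 − 4(P + 7).
Solving gives Q = 138 with buyers paying $32 and sellers receiving $25 (the $7 wedge).
Revenue = t · Q = 7 · 138 = $966.

Tax revenue = $966 million.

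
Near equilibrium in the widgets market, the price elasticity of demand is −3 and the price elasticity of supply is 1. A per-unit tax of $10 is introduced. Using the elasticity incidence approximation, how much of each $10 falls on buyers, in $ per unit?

Buyers bear ≈ $2.5 per unit.

Incidence ratio: buyers' share ≈ εs / (εs + |εd|) = 1 / (1 + 3) = 0.25.
So buyers bear ≈ 0.25 × $10 = $2.5; producers bear $7.5.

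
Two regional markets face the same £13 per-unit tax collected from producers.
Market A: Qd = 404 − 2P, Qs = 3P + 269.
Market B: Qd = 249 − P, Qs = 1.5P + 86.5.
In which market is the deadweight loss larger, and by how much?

Market A: pre-tax P* = £27, Q* = 350; post-tax Q = 334.4; deadweight loss = £101.4.
Market B: pre-tax P* = £65, Q* = 184; post-tax Q = 176.2; deadweight loss = £50.7.
Difference: £101.4 vs £50.7 → market A is larger by £50.7.

Market A, by £50.7.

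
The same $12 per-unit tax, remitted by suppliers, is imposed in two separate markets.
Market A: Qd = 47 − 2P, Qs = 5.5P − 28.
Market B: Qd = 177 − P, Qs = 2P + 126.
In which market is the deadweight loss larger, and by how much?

Market A: pre-tax P* = $10, Q* = 27; post-tax Q = 9.4; deadweight loss = $105.6.
Market B: pre-tax P* = $17, Q* = 160; post-tax Q = 152; deadweight loss = $48.
Difference: $105.6 vs $48 → market A is larger by $57.6.

Market A, by $57.6.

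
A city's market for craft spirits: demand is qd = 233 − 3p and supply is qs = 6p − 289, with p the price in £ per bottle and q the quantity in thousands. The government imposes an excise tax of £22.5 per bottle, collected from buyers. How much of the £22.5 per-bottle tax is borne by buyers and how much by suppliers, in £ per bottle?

Buyers bear £15 per bottle; suppliers bear £7.5 per bottle.

Without the tax, 233 − 3p = 6p − 289 gives 9p = 522, so p* = £58 and q* = 59.
With the tax collected from buyers, demand (in seller-price terms) shifts: qd = 233 − 3(p + 22.5).
Solving gives q = 14 with buyers paying £73 and suppliers receiving £50.5 (the £22.5 wedge).
Burden on buyers: £15; on suppliers: £7.5. (They sum to £22.5.)
The less price-elastic side of the market bears the larger share of a per-unit tax.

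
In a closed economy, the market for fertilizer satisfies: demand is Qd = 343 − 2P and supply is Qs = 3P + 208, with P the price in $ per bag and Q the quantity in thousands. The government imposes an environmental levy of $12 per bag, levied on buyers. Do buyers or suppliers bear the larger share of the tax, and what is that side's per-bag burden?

Without the tax, 343 − 2P = 3P + 208 gives 5P = 135, so P* = $27 and Q* = 289.
With the tax collected from buyers, demand (in seller-price terms) shifts: Qd = 343 − 2(P + 12).
New equilibrium: buyers pay $34.2, suppliers receive $22.2, Q = 274.6. (Wedge: Pb − Ps = 12.)
Per-bag burden: buyers $7.2, suppliers $4.8.
Buyers take the larger share because demand is less price-elastic here (demand slope 2 vs supply slope 3).
The less price-elastic side of the market bears the larger share of a per-unit tax.

Buyers bear the larger share: $7.2 per bag.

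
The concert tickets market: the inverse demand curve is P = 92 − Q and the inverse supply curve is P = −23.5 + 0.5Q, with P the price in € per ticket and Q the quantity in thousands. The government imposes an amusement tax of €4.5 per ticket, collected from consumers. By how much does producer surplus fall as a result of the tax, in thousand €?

Rewrite in direct form: Qd = 92 − P and Qs = 2P + 47.
Before the tax: set 92 − P = 2P + 47 → P* = €15, Q* = 77.
With the tax collected from consumers, demand (in seller-price terms) shifts: Qd = 92 − (P + 4.5).
Solving gives Q = 74 with consumers paying €18 and producers receiving €13.5 (the €4.5 wedge).
ΔPS is the trapezoid between Q = 74 and Q = 77 of height €1.5: ½ · (77 + 74) · 1.5 = €113.25.

Producer surplus falls by €113.25 thousand.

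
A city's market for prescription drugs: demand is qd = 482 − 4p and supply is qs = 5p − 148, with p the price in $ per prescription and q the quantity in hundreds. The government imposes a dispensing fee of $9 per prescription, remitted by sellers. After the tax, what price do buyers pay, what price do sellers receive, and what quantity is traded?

Buyers pay $75; sellers receive $66; quantity = 182.

Without the tax, 482 − 4p = 5p − 148 gives 9p = 630, so p* = $70 and q* = 202.
With the tax collected from sellers, supply shifts: qs = 5(p − 9) − 148.
New equilibrium: buyers pay $75, sellers receive $66, q = 182. (Wedge: pb − ps = 9.)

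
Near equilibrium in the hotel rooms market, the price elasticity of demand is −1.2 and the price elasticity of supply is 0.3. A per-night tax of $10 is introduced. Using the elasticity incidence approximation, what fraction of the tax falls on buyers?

Incidence ratio: buyers' share ≈ εs / (εs + |εd|) = 0.3 / (0.3 + 1.2) = 0.2.
Supply is the less elastic side, so buyers bear the smaller share.

Buyers' share ≈ 0.2.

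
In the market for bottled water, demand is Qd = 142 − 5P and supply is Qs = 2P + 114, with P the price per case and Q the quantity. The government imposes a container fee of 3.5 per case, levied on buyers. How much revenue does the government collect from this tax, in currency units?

Tax revenue = 409.5.

Before the tax: set 142 − 5P = 2P + 114 → P* = 4, Q* = 122.
With the tax collected from buyers, demand (in seller-price terms) shifts: Qd = 142 − 5(P + 3.5).
New equilibrium: buyers pay 5, suppliers receive 1.5, Q = 117. (Wedge: Pb − Ps = 3.5.)
Revenue = t · Q = 3.5 · 117 = 409.5.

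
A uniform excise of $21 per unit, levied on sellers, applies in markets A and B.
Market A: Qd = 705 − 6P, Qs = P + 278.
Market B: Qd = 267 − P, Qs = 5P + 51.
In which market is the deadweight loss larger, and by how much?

Market A, by $5.25.

Market A: pre-tax P* = $61, Q* = 339; post-tax Q = 321; deadweight loss = $189.
Market B: pre-tax P* = $36, Q* = 231; post-tax Q = 213.5; deadweight loss = $183.75.
Difference: $189 vs $183.75 → market A is larger by $5.25.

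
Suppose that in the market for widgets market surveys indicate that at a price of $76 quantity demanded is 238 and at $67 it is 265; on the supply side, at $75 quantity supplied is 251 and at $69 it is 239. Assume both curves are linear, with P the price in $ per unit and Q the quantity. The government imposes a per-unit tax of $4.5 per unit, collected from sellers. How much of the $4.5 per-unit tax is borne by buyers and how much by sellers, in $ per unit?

Buyers bear $1.8 per unit; sellers bear $2.7 per unit.

Demand slope: (265 − 238)/(67 − 76) = -3, so Qd = 466 − 3P.
Supply slope: (239 − 251)/(69 − 75) = 2, so Qs = 2P + 101.
Before the tax: set 466 − 3P = 2P + 101 → P* = $73, Q* = 247.
With the tax collected from sellers, supply shifts: Qs = 2(P − 4.5) + 101.
New equilibrium: buyers pay $74.8, sellers receive $70.3, Q = 241.6. (Wedge: Pb − Ps = 4.5.)
Burden on buyers: $1.8; on sellers: $2.7. (They sum to $4.5.)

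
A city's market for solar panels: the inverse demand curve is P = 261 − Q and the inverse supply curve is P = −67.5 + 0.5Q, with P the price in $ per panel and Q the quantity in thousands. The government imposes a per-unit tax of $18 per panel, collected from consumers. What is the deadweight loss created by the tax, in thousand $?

Deadweight loss = $108 thousand.

Rewrite in direct form: Qd = 261 − P and Qs = 2P + 135.
Without the tax, 261 − P = 2P + 135 gives 3P = 126, so P* = $42 and Q* = 219.
With the tax collected from consumers, demand (in seller-price terms) shifts: Qd = 261 − (P + 18).
New equilibrium: consumers pay $54, producers receive $36, Q = 207. (Wedge: Pb − Ps = 18.)
Quantity falls by |ΔQ| = |219 − 207| = 12.
DWL = ½ · t · |ΔQ| = ½ · 18 · 12 = $108.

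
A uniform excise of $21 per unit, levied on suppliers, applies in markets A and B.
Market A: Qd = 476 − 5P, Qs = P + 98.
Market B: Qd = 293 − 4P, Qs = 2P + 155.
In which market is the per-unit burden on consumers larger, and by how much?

Market A: pre-tax P* = $63, Q* = 161; post-tax Q = 143.5; per-unit burden on consumers = $3.5.
Market B: pre-tax P* = $23, Q* = 201; post-tax Q = 173; per-unit burden on consumers = $7.
Difference: $3.5 vs $7 → market B is larger by $3.5.

Market B, by $3.5.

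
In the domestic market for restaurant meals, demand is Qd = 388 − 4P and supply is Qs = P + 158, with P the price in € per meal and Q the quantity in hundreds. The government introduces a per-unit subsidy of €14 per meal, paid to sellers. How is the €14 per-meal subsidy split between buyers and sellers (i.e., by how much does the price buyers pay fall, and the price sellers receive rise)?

Buyers gain €2.8 per meal; sellers gain €11.2 per meal.

Without the subsidy, 388 − 4P = P + 158 gives 5P = 230, so P* = €46 and Q* = 204.
With a per-unit subsidy paid to sellers, each receives P + 14 per unit sold, so supply becomes Qs = (P + 14) + 158.
New equilibrium: buyers pay €43.2, sellers receive €57.2, Q = 215.2. (Wedge: Pb − Ps = −14.)
Gain to buyers: €2.8; to sellers: €11.2. (They sum to €14.)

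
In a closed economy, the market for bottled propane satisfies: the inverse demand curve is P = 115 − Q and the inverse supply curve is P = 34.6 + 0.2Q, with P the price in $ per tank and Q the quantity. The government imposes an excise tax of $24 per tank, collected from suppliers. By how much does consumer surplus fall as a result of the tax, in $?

Inverting to Q(P) form: Qd = 115 − P; Qs = 5P − 173.
Before the tax: set 115 − P = 5P − 173 → P* = $48, Q* = 67.
With the tax collected from suppliers, supply shifts: Qs = 5(P − 24) − 173.
New equilibrium: buyers pay $68, suppliers receive $44, Q = 47. (Wedge: Pb − Ps = 24.)
ΔCS is the trapezoid between Q = 47 and Q = 67 of height $20: ½ · (67 + 47) · 20 = $1140.

Consumer surplus falls by $1140.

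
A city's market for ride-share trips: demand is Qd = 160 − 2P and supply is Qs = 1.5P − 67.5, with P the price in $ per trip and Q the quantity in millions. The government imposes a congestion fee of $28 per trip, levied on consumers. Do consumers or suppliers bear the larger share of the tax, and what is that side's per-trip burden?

Suppliers bear the larger share: $16 per trip.

Without the tax, 160 − 2P = 1.5P − 67.5 gives 3.5P = 227.5, so P* = $65 and Q* = 30.
With the tax collected from consumers, demand (in seller-price terms) shifts: Qd = 160 − 2(P + 28).
Solving gives Q = 6 with consumers paying $77 and suppliers receiving $49 (the $28 wedge).
Per-trip burden: consumers $12, suppliers $16.
Suppliers take the larger share because supply is less price-elastic here (demand slope 2 vs supply slope 1.5).
The less price-elastic side of the market bears the larger share of a per-unit tax.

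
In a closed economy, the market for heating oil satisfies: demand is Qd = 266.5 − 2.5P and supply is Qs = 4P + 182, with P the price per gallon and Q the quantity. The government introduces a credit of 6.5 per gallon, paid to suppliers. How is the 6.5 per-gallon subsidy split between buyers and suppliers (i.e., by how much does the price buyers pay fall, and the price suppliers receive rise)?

Before the subsidy: set 266.5 − 2.5P = 4P + 182 → P* = 13, Q* = 234.
With a per-unit subsidy paid to suppliers, each receives P + 6.5 per unit sold, so supply becomes Qs = 4(P + 6.5) + 182.
Solving gives Q = 244 with buyers paying 9 and suppliers receiving 15.5 (the 6.5 wedge).
Gain to buyers: 4; to suppliers: 2.5. (They sum to 6.5.)

Buyers gain 4 per gallon; suppliers gain 2.5 per gallon.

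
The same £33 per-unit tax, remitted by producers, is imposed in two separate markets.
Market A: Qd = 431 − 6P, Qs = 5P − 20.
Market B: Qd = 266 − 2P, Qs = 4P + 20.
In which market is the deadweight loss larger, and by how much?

Market A, by £759.

Market A: pre-tax P* = £41, Q* = 185; post-tax Q = 95; deadweight loss = £1485.
Market B: pre-tax P* = £41, Q* = 184; post-tax Q = 140; deadweight loss = £726.
Difference: £1485 vs £726 → market A is larger by £759.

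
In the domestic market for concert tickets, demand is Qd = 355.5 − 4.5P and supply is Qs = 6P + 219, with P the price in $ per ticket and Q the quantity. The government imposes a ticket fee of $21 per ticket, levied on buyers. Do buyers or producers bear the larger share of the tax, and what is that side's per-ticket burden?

Buyers bear the larger share: $12 per ticket.

Without the tax, 355.5 − 4.5P = 6P + 219 gives 10.5P = 136.5, so P* = $13 and Q* = 297.
With the tax collected from buyers, demand (in seller-price terms) shifts: Qd = 355.5 − 4.5(P + 21).
Solving gives Q = 243 with buyers paying $25 and producers receiving $4 (the $21 wedge).
Per-ticket burden: buyers $12, producers $9.
Buyers take the larger share because demand is less price-elastic here (demand slope 4.5 vs supply slope 6).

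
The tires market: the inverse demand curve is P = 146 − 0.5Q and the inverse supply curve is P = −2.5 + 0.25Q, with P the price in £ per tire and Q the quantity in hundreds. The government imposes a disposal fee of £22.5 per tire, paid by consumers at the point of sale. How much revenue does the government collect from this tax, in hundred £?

Tax revenue = £3780 hundred.

Inverting to Q(P) form: Qd = 292 − 2P; Qs = 4P + 10.
Before the tax: set 292 − 2P = 4P + 10 → P* = £47, Q* = 198.
With the tax collected from consumers, demand (in seller-price terms) shifts: Qd = 292 − 2(P + 22.5).
Solving gives Q = 168 with consumers paying £62 and producers receiving £39.5 (the £22.5 wedge).
Revenue = t · Q = 22.5 · 168 = £3780.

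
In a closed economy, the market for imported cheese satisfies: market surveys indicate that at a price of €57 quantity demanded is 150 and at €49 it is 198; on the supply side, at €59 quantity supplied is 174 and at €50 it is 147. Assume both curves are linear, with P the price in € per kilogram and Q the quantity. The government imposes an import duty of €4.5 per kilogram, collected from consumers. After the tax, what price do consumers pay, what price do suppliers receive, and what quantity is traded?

Demand slope: (198 − 150)/(49 − 57) = -6, so Qd = 492 − 6P.
Supply slope: (147 − 174)/(50 − 59) = 3, so Qs = 3P − 3.
Without the tax, 492 − 6P = 3P − 3 gives 9P = 495, so P* = €55 and Q* = 162.
With the tax collected from consumers, demand (in seller-price terms) shifts: Qd = 492 − 6(P + 4.5).
New equilibrium: consumers pay €56.5, suppliers receive €52, Q = 153. (Wedge: Pb − Ps = 4.5.)
The less price-elastic side of the market bears the larger share of a per-unit tax.

Consumers pay €56.5; suppliers receive €52; quantity = 153.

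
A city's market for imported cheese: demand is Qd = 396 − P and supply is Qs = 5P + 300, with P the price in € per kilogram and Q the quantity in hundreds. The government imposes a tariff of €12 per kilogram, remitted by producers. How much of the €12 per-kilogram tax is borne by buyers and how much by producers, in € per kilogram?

Without the tax, 396 − P = 5P + 300 gives 6P = 96, so P* = €16 and Q* = 380.
With the tax collected from producers, supply shifts: Qs = 5(P − 12) + 300.
Solving gives Q = 370 with buyers paying €26 and producers receiving €14 (the €12 wedge).
Burden on buyers: €10; on producers: €2. (They sum to €12.)
The less price-elastic side of the market bears the larger share of a per-unit tax.

Buyers bear €10 per kilogram; producers bear €2 per kilogram.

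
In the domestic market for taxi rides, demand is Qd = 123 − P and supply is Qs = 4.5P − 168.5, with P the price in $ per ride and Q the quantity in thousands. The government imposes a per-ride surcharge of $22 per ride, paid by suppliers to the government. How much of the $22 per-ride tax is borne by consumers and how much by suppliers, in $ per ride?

Without the tax, 123 − P = 4.5P − 168.5 gives 5.5P = 291.5, so P* = $53 and Q* = 70.
With the tax collected from suppliers, supply shifts: Qs = 4.5(P − 22) − 168.5.
New equilibrium: consumers pay $71, suppliers receive $49, Q = 52. (Wedge: Pb − Ps = 22.)
Burden on consumers: $18; on suppliers: $4. (They sum to $22.)

Consumers bear $18 per ride; suppliers bear $4 per ride.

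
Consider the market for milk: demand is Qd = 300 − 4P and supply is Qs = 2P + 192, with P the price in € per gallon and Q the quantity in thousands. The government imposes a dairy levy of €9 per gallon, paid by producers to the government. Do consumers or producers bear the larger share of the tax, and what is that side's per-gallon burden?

Before the tax: set 300 − 4P = 2P + 192 → P* = €18, Q* = 228.
With the tax collected from producers, supply shifts: Qs = 2(P − 9) + 192.
Solving gives Q = 216 with consumers paying €21 and producers receiving €12 (the €9 wedge).
Per-gallon burden: consumers €3, producers €6.
Producers take the larger share because supply is less price-elastic here (demand slope 4 vs supply slope 2).

Producers bear the larger share: €6 per gallon.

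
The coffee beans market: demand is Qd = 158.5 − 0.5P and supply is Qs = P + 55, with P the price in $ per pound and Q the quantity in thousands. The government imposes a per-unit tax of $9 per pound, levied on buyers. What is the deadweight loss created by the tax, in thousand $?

Without the tax, 158.5 − 0.5P = P + 55 gives 1.5P = 103.5, so P* = $69 and Q* = 124.
With the tax collected from buyers, demand (in seller-price terms) shifts: Qd = 158.5 − 0.5(P + 9).
New equilibrium: buyers pay $75, producers receive $66, Q = 121. (Wedge: Pb − Ps = 9.)
Quantity falls by |ΔQ| = |124 − 121| = 3.
DWL = ½ · t · |ΔQ| = ½ · 9 · 3 = $13.5.

Deadweight loss = $13.5 thousand.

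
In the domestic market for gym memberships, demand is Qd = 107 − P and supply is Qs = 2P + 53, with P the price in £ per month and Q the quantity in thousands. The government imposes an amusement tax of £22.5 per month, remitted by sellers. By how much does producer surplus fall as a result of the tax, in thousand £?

Before the tax: set 107 − P = 2P + 53 → P* = £18, Q* = 89.
With the tax collected from sellers, supply shifts: Qs = 2(P − 22.5) + 53.
New equilibrium: buyers pay £33, sellers receive £10.5, Q = 74. (Wedge: Pb − Ps = 22.5.)
ΔPS is the trapezoid between Q = 74 and Q = 89 of height £7.5: ½ · (89 + 74) · 7.5 = £611.25.

Producer surplus falls by £611.25 thousand.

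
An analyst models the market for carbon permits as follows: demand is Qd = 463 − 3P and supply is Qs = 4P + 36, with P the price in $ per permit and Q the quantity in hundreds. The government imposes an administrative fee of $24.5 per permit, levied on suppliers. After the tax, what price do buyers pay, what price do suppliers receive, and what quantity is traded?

Buyers pay $75; suppliers receive $50.5; quantity = 238.

Before the tax: set 463 − 3P = 4P + 36 → P* = $61, Q* = 280.
With the tax collected from suppliers, supply shifts: Qs = 4(P − 24.5) + 36.
New equilibrium: buyers pay $75, suppliers receive $50.5, Q = 238. (Wedge: Pb − Ps = 24.5.)
The less price-elastic side of the market bears the larger share of a per-unit tax.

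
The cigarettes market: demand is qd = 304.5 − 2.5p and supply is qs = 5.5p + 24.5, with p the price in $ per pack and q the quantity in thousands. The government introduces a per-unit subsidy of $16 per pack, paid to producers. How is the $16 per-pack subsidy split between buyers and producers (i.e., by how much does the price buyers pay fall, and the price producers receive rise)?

Buyers gain $11 per pack; producers gain $5 per pack.

Before the subsidy: set 304.5 − 2.5p = 5.5p + 24.5 → p* = $35, q* = 217.
With a per-unit subsidy paid to producers, each receives p + 16 per unit sold, so supply becomes qs = 5.5(p + 16) + 24.5.
New equilibrium: buyers pay $24, producers receive $40, q = 244.5. (Wedge: pb − ps = −16.)
Gain to buyers: $11; to producers: $5. (They sum to $16.)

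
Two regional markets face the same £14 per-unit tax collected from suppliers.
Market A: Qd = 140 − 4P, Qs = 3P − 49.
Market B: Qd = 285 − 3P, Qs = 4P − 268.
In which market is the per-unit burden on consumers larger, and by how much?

Market A: pre-tax P* = £27, Q* = 32; post-tax Q = 8; per-unit burden on consumers = £6.
Market B: pre-tax P* = £79, Q* = 48; post-tax Q = 24; per-unit burden on consumers = £8.
Difference: £6 vs £8 → market B is larger by £2.

Market B, by £2.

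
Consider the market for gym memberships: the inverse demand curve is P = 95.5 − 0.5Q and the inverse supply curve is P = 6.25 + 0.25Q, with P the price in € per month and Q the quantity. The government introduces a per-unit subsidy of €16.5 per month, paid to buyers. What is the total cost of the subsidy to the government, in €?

Government outlay = €2326.5.

Inverting to Q(P) form: Qd = 191 − 2P; Qs = 4P − 25.
Before the subsidy: set 191 − 2P = 4P − 25 → P* = €36, Q* = 119.
With a per-unit subsidy paid to buyers, each effectively pays P − 16.5, so demand becomes Qd = 191 − 2(P − 16.5).
Solving gives Q = 141 with buyers paying €25 and sellers receiving €41.5 (the €16.5 wedge).
Outlay = t · Q = 16.5 · 141 = €2326.5.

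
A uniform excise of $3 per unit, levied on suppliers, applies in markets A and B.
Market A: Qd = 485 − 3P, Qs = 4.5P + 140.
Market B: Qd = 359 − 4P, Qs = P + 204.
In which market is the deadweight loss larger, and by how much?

Market A: pre-tax P* = $46, Q* = 347; post-tax Q = 341.6; deadweight loss = $8.1.
Market B: pre-tax P* = $31, Q* = 235; post-tax Q = 232.6; deadweight loss = $3.6.
Difference: $8.1 vs $3.6 → market A is larger by $4.5.

Market A, by $4.5.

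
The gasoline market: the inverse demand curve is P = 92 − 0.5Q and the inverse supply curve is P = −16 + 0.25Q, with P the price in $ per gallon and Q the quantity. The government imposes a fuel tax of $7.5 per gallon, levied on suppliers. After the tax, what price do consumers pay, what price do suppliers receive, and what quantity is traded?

Inverting to Q(P) form: Qd = 184 − 2P; Qs = 4P + 64.
Before the tax: set 184 − 2P = 4P + 64 → P* = $20, Q* = 144.
With the tax collected from suppliers, supply shifts: Qs = 4(P − 7.5) + 64.
Solving gives Q = 134 with consumers paying $25 and suppliers receiving $17.5 (the $7.5 wedge).
The less price-elastic side of the market bears the larger share of a per-unit tax.

Consumers pay $25; suppliers receive $17.5; quantity = 134.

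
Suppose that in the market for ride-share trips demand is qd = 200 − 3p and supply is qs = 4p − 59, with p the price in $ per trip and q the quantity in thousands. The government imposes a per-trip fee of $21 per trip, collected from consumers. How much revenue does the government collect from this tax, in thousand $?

Before the tax: set 200 − 3p = 4p − 59 → p* = $37, q* = 89.
With the tax collected from consumers, demand (in seller-price terms) shifts: qd = 200 − 3(p + 21).
Solving gives q = 53 with consumers paying $49 and producers receiving $28 (the $21 wedge).
Revenue = t · Q = 21 · 53 = $1113.

Tax revenue = $1113 thousand.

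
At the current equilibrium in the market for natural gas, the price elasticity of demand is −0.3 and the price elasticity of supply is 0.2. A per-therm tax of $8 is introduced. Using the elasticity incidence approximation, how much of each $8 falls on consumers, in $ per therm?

Incidence ratio: consumers' share ≈ εs / (εs + |εd|) = 0.2 / (0.2 + 0.3) = 0.4.
So consumers bear ≈ 0.4 × $8 = $3.2; producers bear $4.8.

Consumers bear ≈ $3.2 per therm.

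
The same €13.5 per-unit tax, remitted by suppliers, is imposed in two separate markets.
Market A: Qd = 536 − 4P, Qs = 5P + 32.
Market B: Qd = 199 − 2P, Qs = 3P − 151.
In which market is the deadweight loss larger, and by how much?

Market A: pre-tax P* = €56, Q* = 312; post-tax Q = 282; deadweight loss = €202.5.
Market B: pre-tax P* = €70, Q* = 59; post-tax Q = 42.8; deadweight loss = €109.35.
Difference: €202.5 vs €109.35 → market A is larger by €93.15.

Market A, by €93.15.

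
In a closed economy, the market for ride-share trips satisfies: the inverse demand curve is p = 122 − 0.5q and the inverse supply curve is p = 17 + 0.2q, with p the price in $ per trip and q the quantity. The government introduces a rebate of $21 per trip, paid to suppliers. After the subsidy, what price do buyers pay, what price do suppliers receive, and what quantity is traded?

Buyers pay $32; suppliers receive $53; quantity = 180.

Inverting to q(p) form: qd = 244 − 2p; qs = 5p − 85.
Without the subsidy, 244 − 2p = 5p − 85 gives 7p = 329, so p* = $47 and q* = 150.
With a per-unit subsidy paid to suppliers, each receives p + 21 per unit sold, so supply becomes qs = 5(p + 21) − 85.
Solving gives q = 180 with buyers paying $32 and suppliers receiving $53 (the $21 wedge).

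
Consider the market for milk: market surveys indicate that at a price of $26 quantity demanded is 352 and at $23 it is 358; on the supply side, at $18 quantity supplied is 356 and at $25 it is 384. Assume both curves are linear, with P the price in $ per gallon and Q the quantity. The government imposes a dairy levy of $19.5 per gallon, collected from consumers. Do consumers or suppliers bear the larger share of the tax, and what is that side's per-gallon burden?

Consumers bear the larger share: $13 per gallon.

Demand slope: (358 − 352)/(23 − 26) = -2, so Qd = 404 − 2P.
Supply slope: (384 − 356)/(25 − 18) = 4, so Qs = 4P + 284.
Before the tax: set 404 − 2P = 4P + 284 → P* = $20, Q* = 364.
With the tax collected from consumers, demand (in seller-price terms) shifts: Qd = 404 − 2(P + 19.5).
New equilibrium: consumers pay $33, suppliers receive $13.5, Q = 338. (Wedge: Pb − Ps = 19.5.)
Per-gallon burden: consumers $13, suppliers $6.5.
Consumers take the larger share because demand is less price-elastic here (demand slope 2 vs supply slope 4).
The less price-elastic side of the market bears the larger share of a per-unit tax.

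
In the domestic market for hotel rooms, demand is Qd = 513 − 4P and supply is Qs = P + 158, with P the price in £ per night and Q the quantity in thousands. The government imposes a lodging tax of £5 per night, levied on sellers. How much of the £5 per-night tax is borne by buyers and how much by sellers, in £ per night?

Buyers bear £1 per night; sellers bear £4 per night.

Before the tax: set 513 − 4P = P + 158 → P* = £71, Q* = 229.
With the tax collected from sellers, supply shifts: Qs = (P − 5) + 158.
New equilibrium: buyers pay £72, sellers receive £67, Q = 225. (Wedge: Pb − Ps = 5.)
Burden on buyers: £1; on sellers: £4. (They sum to £5.)
The less price-elastic side of the market bears the larger share of a per-unit tax.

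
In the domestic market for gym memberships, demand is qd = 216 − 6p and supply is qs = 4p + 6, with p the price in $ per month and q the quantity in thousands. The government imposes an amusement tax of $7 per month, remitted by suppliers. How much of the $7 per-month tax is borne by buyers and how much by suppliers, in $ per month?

Buyers bear $2.8 per month; suppliers bear $4.2 per month.

Without the tax, 216 − 6p = 4p + 6 gives 10p = 210, so p* = $21 and q* = 90.
With the tax collected from suppliers, supply shifts: qs = 4(p − 7) + 6.
Solving gives q = 73.2 with buyers paying $23.8 and suppliers receiving $16.8 (the $7 wedge).
Burden on buyers: $2.8; on suppliers: $4.2. (They sum to $7.)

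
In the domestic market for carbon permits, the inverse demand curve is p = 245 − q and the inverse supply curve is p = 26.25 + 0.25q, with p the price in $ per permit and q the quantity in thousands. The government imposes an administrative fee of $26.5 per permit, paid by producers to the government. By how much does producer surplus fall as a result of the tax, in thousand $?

Producer surplus falls by $871.32 thousand.

Inverting to q(p) form: qd = 245 − p; qs = 4p − 105.
Without the tax, 245 − p = 4p − 105 gives 5p = 350, so p* = $70 and q* = 175.
With the tax collected from producers, supply shifts: qs = 4(p − 26.5) − 105.
New equilibrium: consumers pay $91.2, producers receive $64.7, q = 153.8. (Wedge: pb − ps = 26.5.)
ΔPS is the trapezoid between Q = 153.8 and Q = 175 of height $5.3: ½ · (175 + 153.8) · 5.3 = $871.32.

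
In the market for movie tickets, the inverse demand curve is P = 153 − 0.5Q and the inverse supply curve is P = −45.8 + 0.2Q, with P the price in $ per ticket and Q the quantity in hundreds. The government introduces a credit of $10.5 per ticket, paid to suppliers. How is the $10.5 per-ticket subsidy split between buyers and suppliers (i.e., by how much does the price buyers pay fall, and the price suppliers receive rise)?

Inverting to Q(P) form: Qd = 306 − 2P; Qs = 5P + 229.
Without the subsidy, 306 − 2P = 5P + 229 gives 7P = 77, so P* = $11 and Q* = 284.
With a per-unit subsidy paid to suppliers, each receives P + 10.5 per unit sold, so supply becomes Qs = 5(P + 10.5) + 229.
Solving gives Q = 299 with buyers paying $3.5 and suppliers receiving $14 (the $10.5 wedge).
Gain to buyers: $7.5; to suppliers: $3. (They sum to $10.5.)

Buyers gain $7.5 per ticket; suppliers gain $3 per ticket.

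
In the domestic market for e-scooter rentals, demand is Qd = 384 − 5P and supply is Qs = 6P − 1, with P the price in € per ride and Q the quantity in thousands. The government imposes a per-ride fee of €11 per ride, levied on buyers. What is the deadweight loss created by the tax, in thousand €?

Before the tax: set 384 − 5P = 6P − 1 → P* = €35, Q* = 209.
With the tax collected from buyers, demand (in seller-price terms) shifts: Qd = 384 − 5(P + 11).
Solving gives Q = 179 with buyers paying €41 and producers receiving €30 (the €11 wedge).
Quantity falls by |ΔQ| = |209 − 179| = 30.
DWL = ½ · t · |ΔQ| = ½ · 11 · 30 = €165.

Deadweight loss = €165 thousand.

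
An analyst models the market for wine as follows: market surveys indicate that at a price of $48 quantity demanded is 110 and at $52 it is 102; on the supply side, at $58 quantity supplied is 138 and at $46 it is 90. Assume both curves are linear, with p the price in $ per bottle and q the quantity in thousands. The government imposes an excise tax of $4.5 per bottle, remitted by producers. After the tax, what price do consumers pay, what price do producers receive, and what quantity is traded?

Consumers pay $53; producers receive $48.5; quantity = 100.

Demand slope: (102 − 110)/(52 − 48) = -2, so qd = 206 − 2p.
Supply slope: (90 − 138)/(46 − 58) = 4, so qs = 4p − 94.
Without the tax, 206 − 2p = 4p − 94 gives 6p = 300, so p* = $50 and q* = 106.
With the tax collected from producers, supply shifts: qs = 4(p − 4.5) − 94.
New equilibrium: consumers pay $53, producers receive $48.5, q = 100. (Wedge: pb − ps = 4.5.)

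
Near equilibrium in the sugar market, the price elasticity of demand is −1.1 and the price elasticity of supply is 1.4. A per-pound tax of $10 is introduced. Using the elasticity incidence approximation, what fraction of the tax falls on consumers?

Incidence ratio: consumers' share ≈ εs / (εs + |εd|) = 1.4 / (1.4 + 1.1) = 0.56.
Supply is the more elastic side, so consumers bear the larger share.

Consumers' share ≈ 0.56.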